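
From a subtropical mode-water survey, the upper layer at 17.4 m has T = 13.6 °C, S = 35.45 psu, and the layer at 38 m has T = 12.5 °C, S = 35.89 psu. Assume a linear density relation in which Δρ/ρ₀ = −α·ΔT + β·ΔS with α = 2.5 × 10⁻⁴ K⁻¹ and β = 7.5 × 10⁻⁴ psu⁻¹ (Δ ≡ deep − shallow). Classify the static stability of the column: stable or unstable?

ΔT = 12.5 − 13.6 = -1.1 K and ΔS = 35.89 − 35.45 = +0.44 psu (deep − shallow).
−αΔT = 2.75 × 10⁻⁴; βΔS = 3.30 × 10⁻⁴; sum Δρ/ρ₀ = 6.05 × 10⁻⁴.
Δρ/ρ₀ > 0, so Δρ > 0: deeper water is denser → statically stable.

stable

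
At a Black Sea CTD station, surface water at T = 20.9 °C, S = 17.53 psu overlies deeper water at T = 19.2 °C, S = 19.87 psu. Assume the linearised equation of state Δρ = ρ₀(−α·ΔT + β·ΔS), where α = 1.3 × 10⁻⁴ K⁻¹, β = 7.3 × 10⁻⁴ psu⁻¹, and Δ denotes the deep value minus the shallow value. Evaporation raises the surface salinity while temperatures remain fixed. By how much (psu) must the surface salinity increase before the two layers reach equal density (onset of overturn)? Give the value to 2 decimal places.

Neutral buoyancy requires −α(T_deep − T_surf) + β(S_deep − S_surf′) = 0.
S_surf′ = S_deep − (α/β)·ΔT = 19.87 − (1.3 × 10⁻⁴/7.3 × 10⁻⁴)·(-1.7) = 20.1727 psu.
Increase required: 20.1727 − 17.53 = 2.6427 psu.

2.64 psu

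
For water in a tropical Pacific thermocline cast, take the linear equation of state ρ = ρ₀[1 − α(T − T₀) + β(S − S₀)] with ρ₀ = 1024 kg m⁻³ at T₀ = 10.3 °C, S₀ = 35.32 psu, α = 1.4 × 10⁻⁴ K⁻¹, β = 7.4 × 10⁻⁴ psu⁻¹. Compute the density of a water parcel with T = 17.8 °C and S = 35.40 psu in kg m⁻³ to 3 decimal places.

T − T₀ = +7.5 K, S − S₀ = +0.08 psu.
Bracket = 1 − α·(+7.5) + β·(+0.08) = 1 + (-9.908 × 10⁻⁴) = 0.9990092.
ρ = 1024 × 0.9990092 = 1022.985 kg m⁻³.

1022.985 kg m⁻³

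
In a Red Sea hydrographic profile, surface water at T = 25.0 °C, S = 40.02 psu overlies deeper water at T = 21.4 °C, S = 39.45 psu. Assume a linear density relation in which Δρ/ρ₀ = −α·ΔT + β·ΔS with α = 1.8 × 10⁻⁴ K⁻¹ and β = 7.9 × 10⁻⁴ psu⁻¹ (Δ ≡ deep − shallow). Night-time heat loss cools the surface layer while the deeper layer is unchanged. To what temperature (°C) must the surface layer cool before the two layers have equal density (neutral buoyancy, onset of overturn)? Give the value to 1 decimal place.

Neutral buoyancy requires Δρ = 0, i.e. −α(T_deep − T_surf′) + β(S_deep − S_surf) = 0.
T_surf′ = T_deep − (β/α)·ΔS = 21.4 − (7.9 × 10⁻⁴/1.8 × 10⁻⁴)·(-0.57) = 23.902 °C.
Cooling required: 25.0 − (23.902) = 1.098 °C.

23.9 °C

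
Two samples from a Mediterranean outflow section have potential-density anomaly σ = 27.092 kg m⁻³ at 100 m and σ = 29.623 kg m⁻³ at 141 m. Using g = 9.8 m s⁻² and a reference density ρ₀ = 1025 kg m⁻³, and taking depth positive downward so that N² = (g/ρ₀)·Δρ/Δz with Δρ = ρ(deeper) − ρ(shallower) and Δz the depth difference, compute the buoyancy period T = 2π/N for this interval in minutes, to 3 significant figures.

4.31 min

Δρ = 1029.623 − 1027.092 = 2.531 kg m⁻³ over Δz = 141 − 100 = 41 m.
N² = (9.8/1025) × (2.531/41) = 5.9022 × 10⁻⁴ s⁻².
N = √(5.9022 × 10⁻⁴) = 0.024294 rad s⁻¹, so T = 2π/N = 258.63 s = 4.3105 min ≈ 4.31 min.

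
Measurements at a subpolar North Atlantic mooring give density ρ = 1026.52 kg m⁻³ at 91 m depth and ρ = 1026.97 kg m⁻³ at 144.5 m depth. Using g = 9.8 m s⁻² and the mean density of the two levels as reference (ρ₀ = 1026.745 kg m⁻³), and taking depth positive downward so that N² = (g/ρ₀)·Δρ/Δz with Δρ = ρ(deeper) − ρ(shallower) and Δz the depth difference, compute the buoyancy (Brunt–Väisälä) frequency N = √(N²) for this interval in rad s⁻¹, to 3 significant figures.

Δρ = 1026.97 − 1026.52 = 0.45 kg m⁻³ over Δz = 144.5 − 91 = 53.5 m.
N² = (9.8/1026.745) × (0.45/53.5) = 8.0283 × 10⁻⁵ s⁻².
N = √(8.0283 × 10⁻⁵) = 8.9601 × 10⁻³ rad s⁻¹ ≈ 8.96 × 10⁻³ rad s⁻¹.

8.96 × 10⁻³ rad s⁻¹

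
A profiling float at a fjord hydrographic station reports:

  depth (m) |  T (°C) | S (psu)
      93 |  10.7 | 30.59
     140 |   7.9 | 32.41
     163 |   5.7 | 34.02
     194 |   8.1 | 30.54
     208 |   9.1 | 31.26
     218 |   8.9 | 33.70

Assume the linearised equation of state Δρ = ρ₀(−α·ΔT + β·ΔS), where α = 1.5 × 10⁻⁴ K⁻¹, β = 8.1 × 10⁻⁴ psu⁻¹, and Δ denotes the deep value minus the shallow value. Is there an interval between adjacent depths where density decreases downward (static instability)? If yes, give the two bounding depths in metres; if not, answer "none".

Evaluate Δρ/ρ₀ = −αΔT + βΔS across each adjacent pair:
  93–140 m: −αΔT+βΔS = −(1.5 × 10⁻⁴)(-2.8)+(8.1 × 10⁻⁴)(+1.82) = 1.9 × 10⁻³ → stable
  140–163 m: −αΔT+βΔS = −(1.5 × 10⁻⁴)(-2.2)+(8.1 × 10⁻⁴)(+1.61) = 1.6 × 10⁻³ → stable
  163–194 m: −αΔT+βΔS = −(1.5 × 10⁻⁴)(+2.4)+(8.1 × 10⁻⁴)(-3.48) = -3.2 × 10⁻³ → UNSTABLE
  194–208 m: −αΔT+βΔS = −(1.5 × 10⁻⁴)(+1.0)+(8.1 × 10⁻⁴)(+0.72) = 4.3 × 10⁻⁴ → stable
  208–218 m: −αΔT+βΔS = −(1.5 × 10⁻⁴)(-0.2)+(8.1 × 10⁻⁴)(+2.44) = 2.0 × 10⁻³ → stable
The 163–194 m interval has Δρ < 0: lighter water underlies denser water.

163–194 m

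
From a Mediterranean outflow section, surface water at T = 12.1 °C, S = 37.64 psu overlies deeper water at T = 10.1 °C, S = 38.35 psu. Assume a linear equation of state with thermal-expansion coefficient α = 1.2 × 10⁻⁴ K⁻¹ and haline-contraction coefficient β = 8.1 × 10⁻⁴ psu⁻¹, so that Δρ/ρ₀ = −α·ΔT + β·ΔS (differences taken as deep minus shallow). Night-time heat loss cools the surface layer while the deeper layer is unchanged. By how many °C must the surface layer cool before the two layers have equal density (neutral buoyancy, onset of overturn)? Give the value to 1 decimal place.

6.8 °C

Neutral buoyancy requires Δρ = 0, i.e. −α(T_deep − T_surf′) + β(S_deep − S_surf) = 0.
T_surf′ = T_deep − (β/α)·ΔS = 10.1 − (8.1 × 10⁻⁴/1.2 × 10⁻⁴)·(+0.71) = 5.308 °C.
Cooling required: 12.1 − (5.308) = 6.792 °C.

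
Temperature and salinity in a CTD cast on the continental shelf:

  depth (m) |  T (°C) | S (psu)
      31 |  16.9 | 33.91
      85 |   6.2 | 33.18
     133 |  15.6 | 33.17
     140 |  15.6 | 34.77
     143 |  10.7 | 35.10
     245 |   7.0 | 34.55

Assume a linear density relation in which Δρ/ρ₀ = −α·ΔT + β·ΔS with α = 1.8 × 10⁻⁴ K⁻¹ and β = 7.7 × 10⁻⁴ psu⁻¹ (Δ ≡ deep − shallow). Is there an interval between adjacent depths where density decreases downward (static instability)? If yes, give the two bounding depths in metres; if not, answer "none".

Evaluate Δρ/ρ₀ = −αΔT + βΔS across each adjacent pair:
  31–85 m: −αΔT+βΔS = −(1.8 × 10⁻⁴)(-10.7)+(7.7 × 10⁻⁴)(-0.73) = 1.4 × 10⁻³ → stable
  85–133 m: −αΔT+βΔS = −(1.8 × 10⁻⁴)(+9.4)+(7.7 × 10⁻⁴)(-0.01) = -1.7 × 10⁻³ → UNSTABLE
  133–140 m: −αΔT+βΔS = −(1.8 × 10⁻⁴)(+0.0)+(7.7 × 10⁻⁴)(+1.60) = 1.2 × 10⁻³ → stable
  140–143 m: −αΔT+βΔS = −(1.8 × 10⁻⁴)(-4.9)+(7.7 × 10⁻⁴)(+0.33) = 1.1 × 10⁻³ → stable
  143–245 m: −αΔT+βΔS = −(1.8 × 10⁻⁴)(-3.7)+(7.7 × 10⁻⁴)(-0.55) = 2.4 × 10⁻⁴ → stable
The 85–133 m interval has Δρ < 0: lighter water underlies denser water.

85–133 m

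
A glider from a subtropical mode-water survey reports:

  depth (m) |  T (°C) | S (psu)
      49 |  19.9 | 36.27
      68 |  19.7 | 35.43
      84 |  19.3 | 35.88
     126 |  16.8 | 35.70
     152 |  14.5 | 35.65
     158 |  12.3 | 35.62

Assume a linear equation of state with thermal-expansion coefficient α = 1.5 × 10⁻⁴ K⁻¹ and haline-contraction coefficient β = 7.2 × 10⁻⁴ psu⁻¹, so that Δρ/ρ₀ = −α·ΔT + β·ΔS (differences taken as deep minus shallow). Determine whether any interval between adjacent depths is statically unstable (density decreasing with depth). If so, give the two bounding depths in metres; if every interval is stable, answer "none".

49–68 m

Evaluate Δρ/ρ₀ = −αΔT + βΔS across each adjacent pair:
  49–68 m: −αΔT+βΔS = −(1.5 × 10⁻⁴)(-0.2)+(7.2 × 10⁻⁴)(-0.84) = -5.7 × 10⁻⁴ → UNSTABLE
  68–84 m: −αΔT+βΔS = −(1.5 × 10⁻⁴)(-0.4)+(7.2 × 10⁻⁴)(+0.45) = 3.8 × 10⁻⁴ → stable
  84–126 m: −αΔT+βΔS = −(1.5 × 10⁻⁴)(-2.5)+(7.2 × 10⁻⁴)(-0.18) = 2.5 × 10⁻⁴ → stable
  126–152 m: −αΔT+βΔS = −(1.5 × 10⁻⁴)(-2.3)+(7.2 × 10⁻⁴)(-0.05) = 3.1 × 10⁻⁴ → stable
  152–158 m: −αΔT+βΔS = −(1.5 × 10⁻⁴)(-2.2)+(7.2 × 10⁻⁴)(-0.03) = 3.1 × 10⁻⁴ → stable
The 49–68 m interval has Δρ < 0: lighter water underlies denser water.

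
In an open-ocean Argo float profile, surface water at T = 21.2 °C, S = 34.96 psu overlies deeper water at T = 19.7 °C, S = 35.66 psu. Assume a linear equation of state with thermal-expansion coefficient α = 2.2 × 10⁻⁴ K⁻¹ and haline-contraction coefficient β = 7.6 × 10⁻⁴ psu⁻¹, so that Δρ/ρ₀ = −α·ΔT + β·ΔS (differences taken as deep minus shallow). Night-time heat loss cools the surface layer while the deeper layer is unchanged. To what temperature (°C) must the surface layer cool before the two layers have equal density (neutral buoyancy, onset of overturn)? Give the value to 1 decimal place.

Neutral buoyancy requires Δρ = 0, i.e. −α(T_deep − T_surf′) + β(S_deep − S_surf) = 0.
T_surf′ = T_deep − (β/α)·ΔS = 19.7 − (7.6 × 10⁻⁴/2.2 × 10⁻⁴)·(+0.70) = 17.282 °C.
Cooling required: 21.2 − (17.282) = 3.918 °C.

17.3 °C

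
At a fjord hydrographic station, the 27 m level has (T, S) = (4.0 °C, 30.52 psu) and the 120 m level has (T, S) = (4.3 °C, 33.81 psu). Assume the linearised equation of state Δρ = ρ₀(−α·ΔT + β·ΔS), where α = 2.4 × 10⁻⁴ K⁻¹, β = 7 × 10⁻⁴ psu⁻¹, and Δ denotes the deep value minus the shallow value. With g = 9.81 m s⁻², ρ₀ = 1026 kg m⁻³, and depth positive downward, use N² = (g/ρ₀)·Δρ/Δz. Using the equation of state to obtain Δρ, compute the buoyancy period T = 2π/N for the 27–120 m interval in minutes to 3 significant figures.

6.83 min

ΔT = +0.3 K, ΔS = +3.29 psu (deep − shallow).
Δρ/ρ₀ = −αΔT + βΔS = -7.20 × 10⁻⁵ + 2.303 × 10⁻³ = 2.231 × 10⁻³, so Δρ ≈ 2.289 kg m⁻³.
N² = (g/ρ₀)·Δρ/Δz = g·(Δρ/ρ₀)/Δz = 9.81 × 2.231 × 10⁻³ / 93 = 2.3533 × 10⁻⁴ s⁻².
N = √(2.3533 × 10⁻⁴) = 0.015340 rad s⁻¹ → T = 2π/N = 409.59 s = 6.8265 min ≈ 6.83 min.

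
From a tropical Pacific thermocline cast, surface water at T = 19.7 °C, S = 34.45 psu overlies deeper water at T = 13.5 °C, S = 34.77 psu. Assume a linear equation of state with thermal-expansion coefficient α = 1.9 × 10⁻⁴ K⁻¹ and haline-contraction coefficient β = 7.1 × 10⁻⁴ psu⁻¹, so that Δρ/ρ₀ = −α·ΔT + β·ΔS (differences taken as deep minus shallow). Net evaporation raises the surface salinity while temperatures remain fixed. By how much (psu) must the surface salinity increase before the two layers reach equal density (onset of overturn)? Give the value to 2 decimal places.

1.98 psu

Neutral buoyancy requires −α(T_deep − T_surf) + β(S_deep − S_surf′) = 0.
S_surf′ = S_deep − (α/β)·ΔT = 34.77 − (1.9 × 10⁻⁴/7.1 × 10⁻⁴)·(-6.2) = 36.4292 psu.
Increase required: 36.4292 − 34.45 = 1.9792 psu.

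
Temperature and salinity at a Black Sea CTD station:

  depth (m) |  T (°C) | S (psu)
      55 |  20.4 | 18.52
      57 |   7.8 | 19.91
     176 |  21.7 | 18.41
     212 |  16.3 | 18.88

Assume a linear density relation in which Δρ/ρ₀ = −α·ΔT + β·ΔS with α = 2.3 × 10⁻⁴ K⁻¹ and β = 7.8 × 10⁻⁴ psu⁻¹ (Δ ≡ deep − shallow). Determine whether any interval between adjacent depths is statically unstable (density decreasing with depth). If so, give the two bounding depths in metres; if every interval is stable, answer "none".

Evaluate Δρ/ρ₀ = −αΔT + βΔS across each adjacent pair:
  55–57 m: −αΔT+βΔS = −(2.3 × 10⁻⁴)(-12.6)+(7.8 × 10⁻⁴)(+1.39) = 4.0 × 10⁻³ → stable
  57–176 m: −αΔT+βΔS = −(2.3 × 10⁻⁴)(+13.9)+(7.8 × 10⁻⁴)(-1.50) = -4.4 × 10⁻³ → UNSTABLE
  176–212 m: −αΔT+βΔS = −(2.3 × 10⁻⁴)(-5.4)+(7.8 × 10⁻⁴)(+0.47) = 1.6 × 10⁻³ → stable
The 57–176 m interval has Δρ < 0: lighter water underlies denser water.

57–176 m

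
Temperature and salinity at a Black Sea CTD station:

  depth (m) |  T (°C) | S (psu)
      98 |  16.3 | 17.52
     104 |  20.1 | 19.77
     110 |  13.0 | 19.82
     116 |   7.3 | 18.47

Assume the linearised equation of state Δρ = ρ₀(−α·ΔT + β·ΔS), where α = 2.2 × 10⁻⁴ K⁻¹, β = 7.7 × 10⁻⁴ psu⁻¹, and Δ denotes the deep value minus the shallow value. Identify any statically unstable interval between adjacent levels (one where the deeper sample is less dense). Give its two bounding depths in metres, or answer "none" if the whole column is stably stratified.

none

Evaluate Δρ/ρ₀ = −αΔT + βΔS across each adjacent pair:
  98–104 m: −αΔT+βΔS = −(2.2 × 10⁻⁴)(+3.8)+(7.7 × 10⁻⁴)(+2.25) = 9.0 × 10⁻⁴ → stable
  104–110 m: −αΔT+βΔS = −(2.2 × 10⁻⁴)(-7.1)+(7.7 × 10⁻⁴)(+0.05) = 1.6 × 10⁻³ → stable
  110–116 m: −αΔT+βΔS = −(2.2 × 10⁻⁴)(-5.7)+(7.7 × 10⁻⁴)(-1.35) = 2.1 × 10⁻⁴ → stable
Every interval has Δρ > 0: the column is stably stratified throughout.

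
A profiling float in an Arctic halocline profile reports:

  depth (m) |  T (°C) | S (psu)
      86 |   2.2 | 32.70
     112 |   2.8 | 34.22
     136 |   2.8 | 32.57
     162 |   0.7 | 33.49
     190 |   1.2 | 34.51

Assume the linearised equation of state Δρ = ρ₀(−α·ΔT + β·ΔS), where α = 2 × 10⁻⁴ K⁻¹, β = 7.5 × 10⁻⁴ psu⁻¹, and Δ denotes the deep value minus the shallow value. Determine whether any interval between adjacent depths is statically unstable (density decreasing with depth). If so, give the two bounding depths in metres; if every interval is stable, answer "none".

112–136 m

Evaluate Δρ/ρ₀ = −αΔT + βΔS across each adjacent pair:
  86–112 m: −αΔT+βΔS = −(2 × 10⁻⁴)(+0.6)+(7.5 × 10⁻⁴)(+1.52) = 1.0 × 10⁻³ → stable
  112–136 m: −αΔT+βΔS = −(2 × 10⁻⁴)(+0.0)+(7.5 × 10⁻⁴)(-1.65) = -1.2 × 10⁻³ → UNSTABLE
  136–162 m: −αΔT+βΔS = −(2 × 10⁻⁴)(-2.1)+(7.5 × 10⁻⁴)(+0.92) = 1.1 × 10⁻³ → stable
  162–190 m: −αΔT+βΔS = −(2 × 10⁻⁴)(+0.5)+(7.5 × 10⁻⁴)(+1.02) = 6.7 × 10⁻⁴ → stable
The 112–136 m interval has Δρ < 0: lighter water underlies denser water.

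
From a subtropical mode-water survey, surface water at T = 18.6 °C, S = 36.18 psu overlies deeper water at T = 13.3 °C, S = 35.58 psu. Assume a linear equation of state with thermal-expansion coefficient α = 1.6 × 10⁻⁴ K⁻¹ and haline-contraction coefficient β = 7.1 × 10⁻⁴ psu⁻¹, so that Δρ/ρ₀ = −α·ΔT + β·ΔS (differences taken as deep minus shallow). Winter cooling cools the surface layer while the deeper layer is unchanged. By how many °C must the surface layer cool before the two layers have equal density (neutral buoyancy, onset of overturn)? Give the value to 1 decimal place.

2.6 °C

Neutral buoyancy requires Δρ = 0, i.e. −α(T_deep − T_surf′) + β(S_deep − S_surf) = 0.
T_surf′ = T_deep − (β/α)·ΔS = 13.3 − (7.1 × 10⁻⁴/1.6 × 10⁻⁴)·(-0.60) = 15.963 °C.
Cooling required: 18.6 − (15.963) = 2.637 °C.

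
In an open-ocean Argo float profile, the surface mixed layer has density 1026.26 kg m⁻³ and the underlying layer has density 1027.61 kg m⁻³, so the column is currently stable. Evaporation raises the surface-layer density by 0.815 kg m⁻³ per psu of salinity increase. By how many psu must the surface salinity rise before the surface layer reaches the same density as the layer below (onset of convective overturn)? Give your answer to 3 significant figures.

Density deficit of the surface layer: 1027.61 − 1026.26 = 1.35 kg m⁻³.
Required change = 1.35 / 0.815 = 1.66 psu.

1.66 psu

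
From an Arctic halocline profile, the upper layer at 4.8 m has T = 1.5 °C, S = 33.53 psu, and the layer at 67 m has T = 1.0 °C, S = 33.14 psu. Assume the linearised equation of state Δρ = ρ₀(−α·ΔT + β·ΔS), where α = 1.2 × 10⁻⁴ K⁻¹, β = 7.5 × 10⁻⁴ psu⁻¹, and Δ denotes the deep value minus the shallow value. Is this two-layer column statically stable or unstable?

ΔT = 1.0 − 1.5 = -0.5 K and ΔS = 33.14 − 33.53 = -0.39 psu (deep − shallow).
−αΔT = 6.00 × 10⁻⁵; βΔS = -2.925 × 10⁻⁴; sum Δρ/ρ₀ = -2.325 × 10⁻⁴.
Δρ/ρ₀ < 0, so Δρ < 0: deeper water is lighter → statically unstable; the column would overturn.

unstable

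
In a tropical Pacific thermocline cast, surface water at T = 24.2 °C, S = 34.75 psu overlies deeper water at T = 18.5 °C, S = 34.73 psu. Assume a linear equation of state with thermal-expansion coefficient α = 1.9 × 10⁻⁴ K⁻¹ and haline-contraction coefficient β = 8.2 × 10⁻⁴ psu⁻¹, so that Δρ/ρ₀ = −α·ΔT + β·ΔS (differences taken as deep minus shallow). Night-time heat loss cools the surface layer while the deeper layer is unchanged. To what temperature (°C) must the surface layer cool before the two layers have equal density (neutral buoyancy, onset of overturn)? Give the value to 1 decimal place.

18.6 °C

Neutral buoyancy requires Δρ = 0, i.e. −α(T_deep − T_surf′) + β(S_deep − S_surf) = 0.
T_surf′ = T_deep − (β/α)·ΔS = 18.5 − (8.2 × 10⁻⁴/1.9 × 10⁻⁴)·(-0.02) = 18.586 °C.
Cooling required: 24.2 − (18.586) = 5.614 °C.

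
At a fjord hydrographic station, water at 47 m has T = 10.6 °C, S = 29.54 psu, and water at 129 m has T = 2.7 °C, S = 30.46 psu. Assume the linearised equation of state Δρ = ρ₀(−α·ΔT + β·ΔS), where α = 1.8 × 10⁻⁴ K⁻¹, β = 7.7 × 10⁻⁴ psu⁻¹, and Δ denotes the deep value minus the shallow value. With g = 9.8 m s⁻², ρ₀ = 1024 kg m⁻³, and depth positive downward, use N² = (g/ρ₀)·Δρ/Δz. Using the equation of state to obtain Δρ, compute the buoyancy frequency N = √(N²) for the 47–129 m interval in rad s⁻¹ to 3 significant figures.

0.0160 rad s⁻¹

ΔT = -7.9 K, ΔS = +0.92 psu (deep − shallow).
Δρ/ρ₀ = −αΔT + βΔS = 1.422 × 10⁻³ + 7.084 × 10⁻⁴ = 2.1304 × 10⁻³, so Δρ ≈ 2.182 kg m⁻³.
N² = (g/ρ₀)·Δρ/Δz = g·(Δρ/ρ₀)/Δz = 9.8 × 2.1304 × 10⁻³ / 82 = 2.5461 × 10⁻⁴ s⁻².
N = √(2.5461 × 10⁻⁴) = 0.015957 rad s⁻¹ ≈ 0.0160 rad s⁻¹.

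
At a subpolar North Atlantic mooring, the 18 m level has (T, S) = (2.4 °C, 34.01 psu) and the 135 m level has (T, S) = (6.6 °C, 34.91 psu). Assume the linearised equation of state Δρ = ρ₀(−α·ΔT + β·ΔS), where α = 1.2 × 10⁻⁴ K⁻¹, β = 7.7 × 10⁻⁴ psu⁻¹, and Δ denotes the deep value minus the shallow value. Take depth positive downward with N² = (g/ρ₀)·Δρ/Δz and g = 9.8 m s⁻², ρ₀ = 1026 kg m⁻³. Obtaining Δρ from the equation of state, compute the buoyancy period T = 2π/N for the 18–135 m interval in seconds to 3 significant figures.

ΔT = +4.2 K, ΔS = +0.90 psu (deep − shallow).
Δρ/ρ₀ = −αΔT + βΔS = -5.04 × 10⁻⁴ + 6.93 × 10⁻⁴ = 1.89 × 10⁻⁴, so Δρ ≈ 0.1939 kg m⁻³.
N² = (g/ρ₀)·Δρ/Δz = g·(Δρ/ρ₀)/Δz = 9.8 × 1.89 × 10⁻⁴ / 117 = 1.5831 × 10⁻⁵ s⁻².
N = √(1.5831 × 10⁻⁵) = 3.9788 × 10⁻³ rad s⁻¹ → T = 2π/N = 1.5792 × 10³ s ≈ 1.58 × 10³ s.

1.58 × 10³ s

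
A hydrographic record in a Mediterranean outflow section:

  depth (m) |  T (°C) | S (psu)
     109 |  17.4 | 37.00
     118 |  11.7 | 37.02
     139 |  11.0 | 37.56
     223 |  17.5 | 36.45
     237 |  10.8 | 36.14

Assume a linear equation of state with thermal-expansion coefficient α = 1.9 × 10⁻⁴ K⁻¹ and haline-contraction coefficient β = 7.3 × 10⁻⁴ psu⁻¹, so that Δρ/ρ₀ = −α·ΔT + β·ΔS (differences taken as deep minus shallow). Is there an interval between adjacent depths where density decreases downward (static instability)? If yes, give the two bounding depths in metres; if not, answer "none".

139–223 m

Evaluate Δρ/ρ₀ = −αΔT + βΔS across each adjacent pair:
  109–118 m: −αΔT+βΔS = −(1.9 × 10⁻⁴)(-5.7)+(7.3 × 10⁻⁴)(+0.02) = 1.1 × 10⁻³ → stable
  118–139 m: −αΔT+βΔS = −(1.9 × 10⁻⁴)(-0.7)+(7.3 × 10⁻⁴)(+0.54) = 5.3 × 10⁻⁴ → stable
  139–223 m: −αΔT+βΔS = −(1.9 × 10⁻⁴)(+6.5)+(7.3 × 10⁻⁴)(-1.11) = -2.0 × 10⁻³ → UNSTABLE
  223–237 m: −αΔT+βΔS = −(1.9 × 10⁻⁴)(-6.7)+(7.3 × 10⁻⁴)(-0.31) = 1.0 × 10⁻³ → stable
The 139–223 m interval has Δρ < 0: lighter water underlies denser water.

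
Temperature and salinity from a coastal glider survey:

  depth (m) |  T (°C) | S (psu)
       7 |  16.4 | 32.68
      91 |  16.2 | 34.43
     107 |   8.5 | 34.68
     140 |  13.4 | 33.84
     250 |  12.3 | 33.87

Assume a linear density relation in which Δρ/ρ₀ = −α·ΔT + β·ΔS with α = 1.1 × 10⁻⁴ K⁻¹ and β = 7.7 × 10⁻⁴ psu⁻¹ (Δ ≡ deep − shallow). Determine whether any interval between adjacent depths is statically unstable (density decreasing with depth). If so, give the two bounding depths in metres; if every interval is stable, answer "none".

Evaluate Δρ/ρ₀ = −αΔT + βΔS across each adjacent pair:
  7–91 m: −αΔT+βΔS = −(1.1 × 10⁻⁴)(-0.2)+(7.7 × 10⁻⁴)(+1.75) = 1.4 × 10⁻³ → stable
  91–107 m: −αΔT+βΔS = −(1.1 × 10⁻⁴)(-7.7)+(7.7 × 10⁻⁴)(+0.25) = 1.0 × 10⁻³ → stable
  107–140 m: −αΔT+βΔS = −(1.1 × 10⁻⁴)(+4.9)+(7.7 × 10⁻⁴)(-0.84) = -1.2 × 10⁻³ → UNSTABLE
  140–250 m: −αΔT+βΔS = −(1.1 × 10⁻⁴)(-1.1)+(7.7 × 10⁻⁴)(+0.03) = 1.4 × 10⁻⁴ → stable
The 107–140 m interval has Δρ < 0: lighter water underlies denser water.

107–140 m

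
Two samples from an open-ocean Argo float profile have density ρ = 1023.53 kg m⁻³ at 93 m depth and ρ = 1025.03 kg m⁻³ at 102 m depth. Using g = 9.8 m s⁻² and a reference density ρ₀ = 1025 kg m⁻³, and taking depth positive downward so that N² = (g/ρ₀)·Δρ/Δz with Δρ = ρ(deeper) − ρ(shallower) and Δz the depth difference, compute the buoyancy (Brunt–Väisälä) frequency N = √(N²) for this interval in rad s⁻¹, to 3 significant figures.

Δρ = 1025.03 − 1023.53 = 1.50 kg m⁻³ over Δz = 102 − 93 = 9 m.
N² = (9.8/1025) × (1.50/9) = 1.5935 × 10⁻³ s⁻².
N = √(1.5935 × 10⁻³) = 0.039919 rad s⁻¹ ≈ 0.0399 rad s⁻¹.

0.0399 rad s⁻¹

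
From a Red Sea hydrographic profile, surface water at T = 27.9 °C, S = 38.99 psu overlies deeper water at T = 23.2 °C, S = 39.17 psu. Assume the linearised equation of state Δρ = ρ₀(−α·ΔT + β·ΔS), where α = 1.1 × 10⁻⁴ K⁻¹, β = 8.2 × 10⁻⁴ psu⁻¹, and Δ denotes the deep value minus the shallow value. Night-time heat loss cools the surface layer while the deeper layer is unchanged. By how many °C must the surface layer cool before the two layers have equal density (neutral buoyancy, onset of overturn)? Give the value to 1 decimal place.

6.0 °C

Neutral buoyancy requires Δρ = 0, i.e. −α(T_deep − T_surf′) + β(S_deep − S_surf) = 0.
T_surf′ = T_deep − (β/α)·ΔS = 23.2 − (8.2 × 10⁻⁴/1.1 × 10⁻⁴)·(+0.18) = 21.858 °C.
Cooling required: 27.9 − (21.858) = 6.042 °C.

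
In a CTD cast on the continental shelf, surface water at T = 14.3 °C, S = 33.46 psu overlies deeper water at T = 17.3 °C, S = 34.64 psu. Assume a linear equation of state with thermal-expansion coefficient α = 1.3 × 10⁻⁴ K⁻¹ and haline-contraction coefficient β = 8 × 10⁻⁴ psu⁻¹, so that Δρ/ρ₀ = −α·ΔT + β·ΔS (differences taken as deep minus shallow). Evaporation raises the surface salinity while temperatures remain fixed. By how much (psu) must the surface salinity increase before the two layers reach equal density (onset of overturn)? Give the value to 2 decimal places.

Neutral buoyancy requires −α(T_deep − T_surf) + β(S_deep − S_surf′) = 0.
S_surf′ = S_deep − (α/β)·ΔT = 34.64 − (1.3 × 10⁻⁴/8 × 10⁻⁴)·(+3.0) = 34.1525 psu.
Increase required: 34.1525 − 33.46 = 0.6925 psu.

0.69 psu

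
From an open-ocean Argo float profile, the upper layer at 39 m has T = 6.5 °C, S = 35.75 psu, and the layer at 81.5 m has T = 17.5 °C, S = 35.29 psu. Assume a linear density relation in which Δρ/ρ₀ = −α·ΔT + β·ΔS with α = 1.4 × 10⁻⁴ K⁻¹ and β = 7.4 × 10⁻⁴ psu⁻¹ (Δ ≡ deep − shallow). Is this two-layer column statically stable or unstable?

ΔT = 17.5 − 6.5 = +11.0 K and ΔS = 35.29 − 35.75 = -0.46 psu (deep − shallow).
−αΔT = -1.54 × 10⁻³; βΔS = -3.404 × 10⁻⁴; sum Δρ/ρ₀ = -1.8804 × 10⁻³.
Δρ/ρ₀ < 0, so Δρ < 0: deeper water is lighter → statically unstable; the column would overturn.

unstable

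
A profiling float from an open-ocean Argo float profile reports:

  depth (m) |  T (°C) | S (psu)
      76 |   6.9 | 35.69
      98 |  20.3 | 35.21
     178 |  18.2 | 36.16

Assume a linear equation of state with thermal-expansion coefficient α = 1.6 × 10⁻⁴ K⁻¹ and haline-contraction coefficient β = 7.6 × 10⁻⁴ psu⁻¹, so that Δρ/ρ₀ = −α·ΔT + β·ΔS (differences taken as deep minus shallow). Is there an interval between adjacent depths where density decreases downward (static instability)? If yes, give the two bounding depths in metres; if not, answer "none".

76–98 m

Evaluate Δρ/ρ₀ = −αΔT + βΔS across each adjacent pair:
  76–98 m: −αΔT+βΔS = −(1.6 × 10⁻⁴)(+13.4)+(7.6 × 10⁻⁴)(-0.48) = -2.5 × 10⁻³ → UNSTABLE
  98–178 m: −αΔT+βΔS = −(1.6 × 10⁻⁴)(-2.1)+(7.6 × 10⁻⁴)(+0.95) = 1.1 × 10⁻³ → stable
The 76–98 m interval has Δρ < 0: lighter water underlies denser water.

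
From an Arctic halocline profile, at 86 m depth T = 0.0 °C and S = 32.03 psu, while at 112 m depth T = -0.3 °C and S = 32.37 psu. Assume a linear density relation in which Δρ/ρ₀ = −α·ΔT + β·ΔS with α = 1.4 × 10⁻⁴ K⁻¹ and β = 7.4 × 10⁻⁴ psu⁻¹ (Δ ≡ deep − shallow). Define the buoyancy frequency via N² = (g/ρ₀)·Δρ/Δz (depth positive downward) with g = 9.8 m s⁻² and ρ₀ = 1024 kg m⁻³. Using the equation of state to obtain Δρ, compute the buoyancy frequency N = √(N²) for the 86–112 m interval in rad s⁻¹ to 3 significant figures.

0.0105 rad s⁻¹

ΔT = -0.3 K, ΔS = +0.34 psu (deep − shallow).
Δρ/ρ₀ = −αΔT + βΔS = 4.20 × 10⁻⁵ + 2.516 × 10⁻⁴ = 2.936 × 10⁻⁴, so Δρ ≈ 0.3006 kg m⁻³.
N² = (g/ρ₀)·Δρ/Δz = g·(Δρ/ρ₀)/Δz = 9.8 × 2.936 × 10⁻⁴ / 26 = 1.1066 × 10⁻⁴ s⁻².
N = √(1.1066 × 10⁻⁴) = 0.010520 rad s⁻¹ ≈ 0.0105 rad s⁻¹.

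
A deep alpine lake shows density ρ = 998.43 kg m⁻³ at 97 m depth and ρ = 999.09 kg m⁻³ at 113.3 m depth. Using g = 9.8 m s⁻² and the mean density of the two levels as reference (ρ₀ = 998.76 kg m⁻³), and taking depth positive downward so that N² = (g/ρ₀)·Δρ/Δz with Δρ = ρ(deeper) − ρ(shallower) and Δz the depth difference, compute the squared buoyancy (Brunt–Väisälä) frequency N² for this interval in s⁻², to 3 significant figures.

3.97 × 10⁻⁴ s⁻²

Δρ = 999.09 − 998.43 = 0.66 kg m⁻³ over Δz = 113.3 − 97 = 16.3 m.
N² = (9.8/998.76) × (0.66/16.3) = 3.9730 × 10⁻⁴ s⁻² ≈ 3.97 × 10⁻⁴ s⁻².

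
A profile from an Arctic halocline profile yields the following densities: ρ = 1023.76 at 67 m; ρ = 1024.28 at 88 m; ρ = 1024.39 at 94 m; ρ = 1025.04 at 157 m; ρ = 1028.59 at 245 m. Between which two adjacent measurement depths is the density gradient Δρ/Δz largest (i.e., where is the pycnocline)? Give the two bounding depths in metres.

157–245 m

Compute the density gradient over each adjacent pair:
  67–88 m: Δρ/Δz = 0.52/21 = 0.025 kg m⁻⁴
  88–94 m: Δρ/Δz = 0.11/6 = 0.018 kg m⁻⁴
  94–157 m: Δρ/Δz = 0.65/63 = 0.010 kg m⁻⁴
  157–245 m: Δρ/Δz = 3.55/88 = 0.040 kg m⁻⁴
The largest gradient is in the 157–245 m interval — the pycnocline.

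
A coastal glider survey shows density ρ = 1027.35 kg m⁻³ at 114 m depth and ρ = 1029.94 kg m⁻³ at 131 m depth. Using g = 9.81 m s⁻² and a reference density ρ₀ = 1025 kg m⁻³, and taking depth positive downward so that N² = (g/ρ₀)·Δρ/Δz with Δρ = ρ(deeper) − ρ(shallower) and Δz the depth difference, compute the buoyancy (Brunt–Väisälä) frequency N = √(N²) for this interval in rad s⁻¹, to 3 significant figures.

Δρ = 1029.94 − 1027.35 = 2.59 kg m⁻³ over Δz = 131 − 114 = 17 m.
N² = (9.81/1025) × (2.59/17) = 1.4581 × 10⁻³ s⁻².
N = √(1.4581 × 10⁻³) = 0.038185 rad s⁻¹ ≈ 0.0382 rad s⁻¹.
A positive N² confirms static stability across the interval.

0.0382 rad s⁻¹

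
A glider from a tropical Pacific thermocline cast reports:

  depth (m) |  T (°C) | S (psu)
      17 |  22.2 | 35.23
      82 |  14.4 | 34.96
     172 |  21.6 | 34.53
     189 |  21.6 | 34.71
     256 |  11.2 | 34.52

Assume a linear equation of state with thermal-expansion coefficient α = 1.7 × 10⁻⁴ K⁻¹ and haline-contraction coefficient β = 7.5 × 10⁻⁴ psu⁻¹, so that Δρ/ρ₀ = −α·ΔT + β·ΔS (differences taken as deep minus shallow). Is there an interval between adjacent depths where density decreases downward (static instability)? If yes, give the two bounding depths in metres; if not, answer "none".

82–172 m

Evaluate Δρ/ρ₀ = −αΔT + βΔS across each adjacent pair:
  17–82 m: −αΔT+βΔS = −(1.7 × 10⁻⁴)(-7.8)+(7.5 × 10⁻⁴)(-0.27) = 1.1 × 10⁻³ → stable
  82–172 m: −αΔT+βΔS = −(1.7 × 10⁻⁴)(+7.2)+(7.5 × 10⁻⁴)(-0.43) = -1.5 × 10⁻³ → UNSTABLE
  172–189 m: −αΔT+βΔS = −(1.7 × 10⁻⁴)(+0.0)+(7.5 × 10⁻⁴)(+0.18) = 1.4 × 10⁻⁴ → stable
  189–256 m: −αΔT+βΔS = −(1.7 × 10⁻⁴)(-10.4)+(7.5 × 10⁻⁴)(-0.19) = 1.6 × 10⁻³ → stable
The 82–172 m interval has Δρ < 0: lighter water underlies denser water.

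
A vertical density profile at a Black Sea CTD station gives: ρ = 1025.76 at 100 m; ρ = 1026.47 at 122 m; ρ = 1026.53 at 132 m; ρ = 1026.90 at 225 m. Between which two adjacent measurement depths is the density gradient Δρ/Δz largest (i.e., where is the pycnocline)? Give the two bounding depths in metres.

100–122 m

Compute the density gradient over each adjacent pair:
  100–122 m: Δρ/Δz = 0.71/22 = 0.032 kg m⁻⁴
  122–132 m: Δρ/Δz = 0.06/10 = 6.0 × 10⁻³ kg m⁻⁴
  132–225 m: Δρ/Δz = 0.37/93 = 4.0 × 10⁻³ kg m⁻⁴
The largest gradient is in the 100–122 m interval — the pycnocline.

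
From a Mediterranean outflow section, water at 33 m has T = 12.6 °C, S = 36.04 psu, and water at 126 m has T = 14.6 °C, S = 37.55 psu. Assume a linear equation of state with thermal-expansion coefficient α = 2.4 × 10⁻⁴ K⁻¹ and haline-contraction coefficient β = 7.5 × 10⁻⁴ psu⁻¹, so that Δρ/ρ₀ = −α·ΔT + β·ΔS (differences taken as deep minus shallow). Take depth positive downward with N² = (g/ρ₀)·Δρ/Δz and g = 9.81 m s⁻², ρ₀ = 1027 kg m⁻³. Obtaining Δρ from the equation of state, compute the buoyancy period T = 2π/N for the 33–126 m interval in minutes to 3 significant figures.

ΔT = +2.0 K, ΔS = +1.51 psu (deep − shallow).
Δρ/ρ₀ = −αΔT + βΔS = -4.80 × 10⁻⁴ + 1.1325 × 10⁻³ = 6.525 × 10⁻⁴, so Δρ ≈ 0.6701 kg m⁻³.
N² = (g/ρ₀)·Δρ/Δz = g·(Δρ/ρ₀)/Δz = 9.81 × 6.525 × 10⁻⁴ / 93 = 6.8828 × 10⁻⁵ s⁻².
N = √(6.8828 × 10⁻⁵) = 8.2963 × 10⁻³ rad s⁻¹ → T = 2π/N = 757.35 s = 12.623 min ≈ 12.6 min.

12.6 min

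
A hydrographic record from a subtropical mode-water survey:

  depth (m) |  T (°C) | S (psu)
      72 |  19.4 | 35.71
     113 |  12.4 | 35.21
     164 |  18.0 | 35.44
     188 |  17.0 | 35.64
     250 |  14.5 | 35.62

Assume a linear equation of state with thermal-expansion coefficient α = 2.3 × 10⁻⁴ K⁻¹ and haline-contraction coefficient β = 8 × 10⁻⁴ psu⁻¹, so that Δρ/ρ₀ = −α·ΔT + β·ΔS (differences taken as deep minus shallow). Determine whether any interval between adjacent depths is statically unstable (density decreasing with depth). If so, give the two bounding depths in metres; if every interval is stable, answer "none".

Evaluate Δρ/ρ₀ = −αΔT + βΔS across each adjacent pair:
  72–113 m: −αΔT+βΔS = −(2.3 × 10⁻⁴)(-7.0)+(8 × 10⁻⁴)(-0.50) = 1.2 × 10⁻³ → stable
  113–164 m: −αΔT+βΔS = −(2.3 × 10⁻⁴)(+5.6)+(8 × 10⁻⁴)(+0.23) = -1.1 × 10⁻³ → UNSTABLE
  164–188 m: −αΔT+βΔS = −(2.3 × 10⁻⁴)(-1.0)+(8 × 10⁻⁴)(+0.20) = 3.9 × 10⁻⁴ → stable
  188–250 m: −αΔT+βΔS = −(2.3 × 10⁻⁴)(-2.5)+(8 × 10⁻⁴)(-0.02) = 5.6 × 10⁻⁴ → stable
The 113–164 m interval has Δρ < 0: lighter water underlies denser water.

113–164 m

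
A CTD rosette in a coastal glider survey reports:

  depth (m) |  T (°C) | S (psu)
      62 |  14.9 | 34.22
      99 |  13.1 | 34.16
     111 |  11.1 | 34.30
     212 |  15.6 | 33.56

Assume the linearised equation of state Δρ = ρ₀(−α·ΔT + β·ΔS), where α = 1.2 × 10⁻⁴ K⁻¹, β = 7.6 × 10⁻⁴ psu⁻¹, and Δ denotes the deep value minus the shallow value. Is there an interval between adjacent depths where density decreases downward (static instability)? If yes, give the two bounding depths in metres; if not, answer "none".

111–212 m

Evaluate Δρ/ρ₀ = −αΔT + βΔS across each adjacent pair:
  62–99 m: −αΔT+βΔS = −(1.2 × 10⁻⁴)(-1.8)+(7.6 × 10⁻⁴)(-0.06) = 1.7 × 10⁻⁴ → stable
  99–111 m: −αΔT+βΔS = −(1.2 × 10⁻⁴)(-2.0)+(7.6 × 10⁻⁴)(+0.14) = 3.5 × 10⁻⁴ → stable
  111–212 m: −αΔT+βΔS = −(1.2 × 10⁻⁴)(+4.5)+(7.6 × 10⁻⁴)(-0.74) = -1.1 × 10⁻³ → UNSTABLE
The 111–212 m interval has Δρ < 0: lighter water underlies denser water.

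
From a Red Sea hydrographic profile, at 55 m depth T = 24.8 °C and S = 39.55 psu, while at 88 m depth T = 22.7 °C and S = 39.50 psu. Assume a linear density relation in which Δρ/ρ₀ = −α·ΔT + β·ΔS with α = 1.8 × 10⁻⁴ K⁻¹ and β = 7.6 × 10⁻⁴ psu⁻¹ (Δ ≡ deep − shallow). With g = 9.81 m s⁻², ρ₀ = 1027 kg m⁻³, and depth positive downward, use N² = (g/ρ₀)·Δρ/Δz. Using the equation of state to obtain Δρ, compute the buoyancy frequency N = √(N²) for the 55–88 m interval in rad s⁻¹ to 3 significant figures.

ΔT = -2.1 K, ΔS = -0.05 psu (deep − shallow).
Δρ/ρ₀ = −αΔT + βΔS = 3.78 × 10⁻⁴ − 3.80 × 10⁻⁵ = 3.40 × 10⁻⁴, so Δρ ≈ 0.3492 kg m⁻³.
N² = (g/ρ₀)·Δρ/Δz = g·(Δρ/ρ₀)/Δz = 9.81 × 3.40 × 10⁻⁴ / 33 = 1.0107 × 10⁻⁴ s⁻².
N = √(1.0107 × 10⁻⁴) = 0.010053 rad s⁻¹ ≈ 0.0101 rad s⁻¹.

0.0101 rad s⁻¹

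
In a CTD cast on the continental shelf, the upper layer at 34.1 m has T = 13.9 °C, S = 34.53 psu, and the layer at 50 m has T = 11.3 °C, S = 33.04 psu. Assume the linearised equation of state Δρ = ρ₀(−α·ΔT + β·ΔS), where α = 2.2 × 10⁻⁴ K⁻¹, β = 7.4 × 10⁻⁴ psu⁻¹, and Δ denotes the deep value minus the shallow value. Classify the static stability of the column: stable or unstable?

ΔT = 11.3 − 13.9 = -2.6 K and ΔS = 33.04 − 34.53 = -1.49 psu (deep − shallow).
−αΔT = 5.72 × 10⁻⁴; βΔS = -1.1026 × 10⁻³; sum Δρ/ρ₀ = -5.306 × 10⁻⁴.
Δρ/ρ₀ < 0, so Δρ < 0: deeper water is lighter → statically unstable; the column would overturn.

unstable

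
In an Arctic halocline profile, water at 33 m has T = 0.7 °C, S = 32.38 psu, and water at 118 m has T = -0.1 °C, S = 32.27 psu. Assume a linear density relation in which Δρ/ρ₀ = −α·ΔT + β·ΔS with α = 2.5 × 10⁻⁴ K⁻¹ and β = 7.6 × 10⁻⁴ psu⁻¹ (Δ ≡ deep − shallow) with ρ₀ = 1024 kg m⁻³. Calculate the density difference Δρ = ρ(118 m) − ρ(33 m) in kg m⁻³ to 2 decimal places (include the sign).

+0.12 kg m⁻³

ΔT = -0.8 K, ΔS = -0.11 psu (deep − shallow).
Δρ/ρ₀ = −(2.5 × 10⁻⁴)(-0.8) + (7.6 × 10⁻⁴)(-0.11) = 1.164 × 10⁻⁴.
Δρ = 1024 × (1.164 × 10⁻⁴) = +0.12 kg m⁻³.
Positive Δρ: denser below, stable.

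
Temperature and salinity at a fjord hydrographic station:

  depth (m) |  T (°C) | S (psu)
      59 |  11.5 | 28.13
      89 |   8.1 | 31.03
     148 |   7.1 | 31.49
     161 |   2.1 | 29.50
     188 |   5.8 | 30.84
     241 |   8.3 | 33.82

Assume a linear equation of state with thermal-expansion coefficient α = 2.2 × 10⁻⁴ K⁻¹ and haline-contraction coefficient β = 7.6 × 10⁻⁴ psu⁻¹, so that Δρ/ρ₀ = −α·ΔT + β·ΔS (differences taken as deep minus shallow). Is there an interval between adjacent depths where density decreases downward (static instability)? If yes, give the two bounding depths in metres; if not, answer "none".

Evaluate Δρ/ρ₀ = −αΔT + βΔS across each adjacent pair:
  59–89 m: −αΔT+βΔS = −(2.2 × 10⁻⁴)(-3.4)+(7.6 × 10⁻⁴)(+2.90) = 3.0 × 10⁻³ → stable
  89–148 m: −αΔT+βΔS = −(2.2 × 10⁻⁴)(-1.0)+(7.6 × 10⁻⁴)(+0.46) = 5.7 × 10⁻⁴ → stable
  148–161 m: −αΔT+βΔS = −(2.2 × 10⁻⁴)(-5.0)+(7.6 × 10⁻⁴)(-1.99) = -4.1 × 10⁻⁴ → UNSTABLE
  161–188 m: −αΔT+βΔS = −(2.2 × 10⁻⁴)(+3.7)+(7.6 × 10⁻⁴)(+1.34) = 2.0 × 10⁻⁴ → stable
  188–241 m: −αΔT+βΔS = −(2.2 × 10⁻⁴)(+2.5)+(7.6 × 10⁻⁴)(+2.98) = 1.7 × 10⁻³ → stable
The 148–161 m interval has Δρ < 0: lighter water underlies denser water.

148–161 m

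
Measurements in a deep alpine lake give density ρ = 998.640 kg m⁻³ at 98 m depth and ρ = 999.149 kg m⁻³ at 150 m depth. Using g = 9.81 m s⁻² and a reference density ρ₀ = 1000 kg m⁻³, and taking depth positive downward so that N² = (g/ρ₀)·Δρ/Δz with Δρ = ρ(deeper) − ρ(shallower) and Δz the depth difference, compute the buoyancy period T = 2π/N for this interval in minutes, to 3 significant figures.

Δρ = 999.149 − 998.640 = 0.509 kg m⁻³ over Δz = 150 − 98 = 52 m.
N² = (9.81/1000) × (0.509/52) = 9.6025 × 10⁻⁵ s⁻².
N = √(9.6025 × 10⁻⁵) = 9.7992 × 10⁻³ rad s⁻¹, so T = 2π/N = 641.19 s = 10.687 min ≈ 10.7 min.

10.7 min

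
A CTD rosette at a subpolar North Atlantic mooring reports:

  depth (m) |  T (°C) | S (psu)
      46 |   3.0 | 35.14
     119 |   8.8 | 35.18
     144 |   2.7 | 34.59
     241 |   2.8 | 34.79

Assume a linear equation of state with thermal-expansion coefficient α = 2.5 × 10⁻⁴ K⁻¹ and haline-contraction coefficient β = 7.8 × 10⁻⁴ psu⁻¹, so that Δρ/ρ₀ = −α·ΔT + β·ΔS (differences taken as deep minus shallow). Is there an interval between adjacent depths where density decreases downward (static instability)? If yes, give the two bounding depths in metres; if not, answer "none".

Evaluate Δρ/ρ₀ = −αΔT + βΔS across each adjacent pair:
  46–119 m: −αΔT+βΔS = −(2.5 × 10⁻⁴)(+5.8)+(7.8 × 10⁻⁴)(+0.04) = -1.4 × 10⁻³ → UNSTABLE
  119–144 m: −αΔT+βΔS = −(2.5 × 10⁻⁴)(-6.1)+(7.8 × 10⁻⁴)(-0.59) = 1.1 × 10⁻³ → stable
  144–241 m: −αΔT+βΔS = −(2.5 × 10⁻⁴)(+0.1)+(7.8 × 10⁻⁴)(+0.20) = 1.3 × 10⁻⁴ → stable
The 46–119 m interval has Δρ < 0: lighter water underlies denser water.

46–119 m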